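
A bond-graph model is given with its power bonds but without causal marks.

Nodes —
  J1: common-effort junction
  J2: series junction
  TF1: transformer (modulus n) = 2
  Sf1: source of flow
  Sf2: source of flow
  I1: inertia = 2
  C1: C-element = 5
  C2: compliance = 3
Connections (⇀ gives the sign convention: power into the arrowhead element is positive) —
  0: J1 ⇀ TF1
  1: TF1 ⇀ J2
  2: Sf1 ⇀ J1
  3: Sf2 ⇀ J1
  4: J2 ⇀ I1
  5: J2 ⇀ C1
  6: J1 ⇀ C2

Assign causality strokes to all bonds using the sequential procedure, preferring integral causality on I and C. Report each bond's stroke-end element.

β0 →TF1
β1 →J2
β2 →Sf1
β3 →Sf2
β4 →I1
β5 →J2
β6 →J1

bond 2 stroke at Sf1  (Sf1: flow source, stroke at near end)
bond 3 stroke at Sf2  (Sf2 fixes flow; stroke at Sf2)
bond 4 stroke at I1  (prefer integral on I1)
bond 1 stroke at J2  (common-f at J2 fixed by 4)
bond 5 stroke at J2  (common-f at J2 fixed by 4)
bond 0 stroke at TF1  (TF1: transformer flips bond 1)
bond 6 stroke at J1  (closing 0-jn rule on J1)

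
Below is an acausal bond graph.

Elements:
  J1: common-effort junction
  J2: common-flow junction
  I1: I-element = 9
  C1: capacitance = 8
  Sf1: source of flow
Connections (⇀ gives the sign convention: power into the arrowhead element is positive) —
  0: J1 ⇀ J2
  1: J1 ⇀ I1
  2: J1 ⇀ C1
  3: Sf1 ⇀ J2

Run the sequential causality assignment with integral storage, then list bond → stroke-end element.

#0 →J2
#1 →I1
#2 →J1
#3 →Sf1

b3 |Sf1  (Sf1 fixes flow; stroke at Sf1)
b0 |J2  (J2: bond 3 brought flow, rest push out)
b1 |I1  (I1 integral (f out))
b2 |J1  (closing 0-jn rule on J1)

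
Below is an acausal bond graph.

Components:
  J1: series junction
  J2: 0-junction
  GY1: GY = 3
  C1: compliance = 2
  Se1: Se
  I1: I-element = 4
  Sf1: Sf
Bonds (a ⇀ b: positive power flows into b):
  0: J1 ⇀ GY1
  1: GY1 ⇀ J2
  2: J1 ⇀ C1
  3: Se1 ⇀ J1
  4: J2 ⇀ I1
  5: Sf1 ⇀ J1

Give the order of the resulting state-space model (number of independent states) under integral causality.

2  (C1, I1 all integral)

b3 stroke→J1  (Se1: effort source, stroke at far end)
b5 stroke→Sf1  (Sf1: flow source, stroke at near end)
b0 stroke→J1  (1-jn J1 has f-setter on 5)
b2 stroke→J1  (J1: bond 5 brought flow, rest push out)
b1 stroke→J2  (GY1: gyrator matches bond 0)
b4 stroke→I1  (J2 effort already set via bond 1)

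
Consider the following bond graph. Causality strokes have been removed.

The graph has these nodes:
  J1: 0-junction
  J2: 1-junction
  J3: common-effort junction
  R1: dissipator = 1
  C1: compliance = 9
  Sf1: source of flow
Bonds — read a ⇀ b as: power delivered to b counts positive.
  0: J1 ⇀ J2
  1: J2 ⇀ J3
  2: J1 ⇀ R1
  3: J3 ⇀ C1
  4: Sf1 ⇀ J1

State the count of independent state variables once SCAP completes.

#4 →Sf1  (Sf1 (Sf) sets flow on bond)
#3 →J3  (C1 integral (e out))
#1 →J2  (J3: bond 3 brought effort, rest push out)
#0 →J1  (only one flow-in slot at J2)
#2 →R1  (0-jn J1 has e-setter on 0)

1  (C1 all integral)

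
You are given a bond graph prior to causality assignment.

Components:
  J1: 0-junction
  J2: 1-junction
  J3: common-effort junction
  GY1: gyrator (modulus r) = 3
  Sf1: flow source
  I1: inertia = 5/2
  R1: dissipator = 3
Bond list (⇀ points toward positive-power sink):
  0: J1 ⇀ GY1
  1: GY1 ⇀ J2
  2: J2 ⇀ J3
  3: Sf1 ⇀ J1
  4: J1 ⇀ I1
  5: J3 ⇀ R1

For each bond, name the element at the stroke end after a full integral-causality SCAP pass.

β0 |J1
β1 |J2
β2 |J3
β3 |Sf1
β4 |I1
β5 |R1

bond 3 →Sf1  (source Sf1 imposes f)
bond 4 →I1  (I1: I, integral causality)
bond 0 →J1  (closing 0-jn rule on J1)
bond 1 →J2  (GY GY1: same side as bond 0)
bond 2 →J3  (only one flow-in slot at J2)
bond 5 →R1  (0-jn J3 has e-setter on 2)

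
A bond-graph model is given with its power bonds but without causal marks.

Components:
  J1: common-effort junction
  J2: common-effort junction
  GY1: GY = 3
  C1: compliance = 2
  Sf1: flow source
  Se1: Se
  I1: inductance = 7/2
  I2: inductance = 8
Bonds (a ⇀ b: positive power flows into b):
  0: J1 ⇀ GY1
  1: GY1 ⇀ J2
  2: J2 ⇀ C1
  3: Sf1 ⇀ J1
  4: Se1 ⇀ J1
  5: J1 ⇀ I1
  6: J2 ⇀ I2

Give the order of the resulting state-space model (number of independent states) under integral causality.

3  (C1, I1, I2 all integral)

b3 →Sf1  (source Sf1 imposes f)
b4 →J1  (Se1: effort source, stroke at far end)
b0 →GY1  (J1: bond 4 brought effort, rest push out)
b5 →I1  (J1: bond 4 brought effort, rest push out)
b1 →GY1  (GY GY1: same side as bond 0)
b2 →J2  (prefer integral on C1)
b6 →I2  (common-e at J2 fixed by 2)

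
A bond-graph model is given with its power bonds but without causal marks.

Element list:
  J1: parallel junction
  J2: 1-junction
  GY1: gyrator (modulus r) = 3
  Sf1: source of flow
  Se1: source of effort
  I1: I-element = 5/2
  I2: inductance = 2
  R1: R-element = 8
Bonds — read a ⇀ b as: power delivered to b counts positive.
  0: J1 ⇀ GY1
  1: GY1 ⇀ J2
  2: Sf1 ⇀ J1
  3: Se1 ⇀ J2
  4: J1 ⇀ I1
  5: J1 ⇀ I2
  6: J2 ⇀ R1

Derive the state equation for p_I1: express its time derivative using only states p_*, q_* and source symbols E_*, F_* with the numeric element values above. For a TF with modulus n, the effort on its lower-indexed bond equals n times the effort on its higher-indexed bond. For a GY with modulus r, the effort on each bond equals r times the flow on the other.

β2 stroke→Sf1  (source Sf1 imposes f)
β3 stroke→J2  (Se1: effort source, stroke at far end)
β4 stroke→I1  (I1 integral (f out))
β5 stroke→I2  (I2 outputs flow p/I2)
β0 stroke→J1  (only one effort-in slot at J1)
β1 stroke→J2  (GY GY1: same side as bond 0)
β6 stroke→R1  (J2 needs exactly one f-in)

dp_I1/dt = 3*E_Se1/8 + 9*F_Sf1/8 - 9*p_I1/20 - 9*p_I2/16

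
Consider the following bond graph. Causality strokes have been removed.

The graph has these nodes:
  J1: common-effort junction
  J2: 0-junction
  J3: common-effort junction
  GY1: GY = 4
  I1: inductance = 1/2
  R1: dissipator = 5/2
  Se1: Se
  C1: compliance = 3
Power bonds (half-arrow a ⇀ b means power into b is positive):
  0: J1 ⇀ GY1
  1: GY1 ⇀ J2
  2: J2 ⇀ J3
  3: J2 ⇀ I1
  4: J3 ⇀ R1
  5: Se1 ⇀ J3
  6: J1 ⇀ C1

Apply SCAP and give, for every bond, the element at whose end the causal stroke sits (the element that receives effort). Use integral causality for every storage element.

#0 |GY1
#1 |GY1
#2 |J2
#3 |I1
#4 |R1
#5 |J3
#6 |J1

bond 5 |J3  (Se1 fixes effort; stroke away)
bond 2 |J2  (common-e at J3 fixed by 5)
bond 4 |R1  (J3: bond 5 brought effort, rest push out)
bond 1 |GY1  (J2 effort already set via bond 2)
bond 3 |I1  (J2 effort already set via bond 2)
bond 0 |GY1  (through GY1, causality inverts; strokes same side of GY1)
bond 6 |J1  (J1 needs exactly one e-in)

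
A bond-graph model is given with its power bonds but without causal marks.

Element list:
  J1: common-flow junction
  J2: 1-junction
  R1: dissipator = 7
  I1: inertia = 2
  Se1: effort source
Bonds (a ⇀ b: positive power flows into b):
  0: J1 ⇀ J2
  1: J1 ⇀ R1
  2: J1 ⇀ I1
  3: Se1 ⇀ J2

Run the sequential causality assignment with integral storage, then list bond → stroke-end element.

β3 |J2  (Se1 (Se) sets effort on bond)
β0 |J1  (J2: last free bond brings flow in)
β2 |I1  (prefer integral on I1)
β1 |J1  (common-f at J1 fixed by 2)

β0 stroke→J1
β1 stroke→J1
β2 stroke→I1
β3 stroke→J2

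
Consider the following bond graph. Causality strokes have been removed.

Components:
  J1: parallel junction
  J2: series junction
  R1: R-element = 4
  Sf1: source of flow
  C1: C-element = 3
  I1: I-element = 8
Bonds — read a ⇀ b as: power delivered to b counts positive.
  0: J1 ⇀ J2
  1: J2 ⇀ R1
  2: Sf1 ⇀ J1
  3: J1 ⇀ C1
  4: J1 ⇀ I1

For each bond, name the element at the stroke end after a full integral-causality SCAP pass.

β2 →Sf1  (Sf1 fixes flow; stroke at Sf1)
β3 →J1  (C1 integral (e out))
β0 →J2  (common-e at J1 fixed by 3)
β4 →I1  (J1: bond 3 brought effort, rest push out)
β1 →R1  (closing 1-jn rule on J2)

β0 |J2
β1 |R1
β2 |Sf1
β3 |J1
β4 |I1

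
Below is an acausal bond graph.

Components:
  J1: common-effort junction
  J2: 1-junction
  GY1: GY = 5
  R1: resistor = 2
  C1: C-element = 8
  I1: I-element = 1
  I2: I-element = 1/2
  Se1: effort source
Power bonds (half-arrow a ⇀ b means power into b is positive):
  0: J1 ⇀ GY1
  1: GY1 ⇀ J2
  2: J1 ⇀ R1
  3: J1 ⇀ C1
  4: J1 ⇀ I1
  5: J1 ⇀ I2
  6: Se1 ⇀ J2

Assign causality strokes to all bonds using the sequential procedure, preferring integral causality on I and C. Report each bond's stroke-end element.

#6 |J2  (source Se1 imposes e)
#1 |GY1  (J2: last free bond brings flow in)
#0 |GY1  (GY1: gyrator matches bond 1)
#3 |J1  (prefer integral on C1)
#2 |R1  (J1 effort already set via bond 3)
#4 |I1  (0-jn J1 has e-setter on 3)
#5 |I2  (0-jn J1 has e-setter on 3)

bond 0 |GY1
bond 1 |GY1
bond 2 |R1
bond 3 |J1
bond 4 |I1
bond 5 |I2
bond 6 |J2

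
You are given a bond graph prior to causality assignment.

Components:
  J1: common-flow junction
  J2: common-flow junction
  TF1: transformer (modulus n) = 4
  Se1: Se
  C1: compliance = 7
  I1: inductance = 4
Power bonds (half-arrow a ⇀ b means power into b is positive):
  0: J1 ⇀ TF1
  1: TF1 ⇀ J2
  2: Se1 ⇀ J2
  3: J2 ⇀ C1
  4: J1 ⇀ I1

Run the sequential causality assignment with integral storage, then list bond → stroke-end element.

#0 →J1
#1 →TF1
#2 →J2
#3 →J2
#4 →I1

b2 stroke→J2  (Se1 (Se) sets effort on bond)
b3 stroke→J2  (C1: C, integral causality)
b1 stroke→TF1  (J2 needs exactly one f-in)
b0 stroke→J1  (through TF1, causality passes straight; one stroke at TF1)
b4 stroke→I1  (closing 1-jn rule on J1)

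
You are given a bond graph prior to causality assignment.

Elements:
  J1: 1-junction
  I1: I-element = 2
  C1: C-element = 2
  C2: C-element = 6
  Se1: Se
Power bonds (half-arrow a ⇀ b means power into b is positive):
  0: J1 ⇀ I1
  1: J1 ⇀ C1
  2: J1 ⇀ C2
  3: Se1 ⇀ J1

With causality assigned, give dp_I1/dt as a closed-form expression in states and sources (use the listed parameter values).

dp_I1/dt = E_Se1 - q_C1/2 - q_C2/6

bond 3 stroke→J1  (Se1 (Se) sets effort on bond)
bond 0 stroke→I1  (I1 outputs flow p/I1)
bond 1 stroke→J1  (J1: bond 0 brought flow, rest push out)
bond 2 stroke→J1  (J1: bond 0 brought flow, rest push out)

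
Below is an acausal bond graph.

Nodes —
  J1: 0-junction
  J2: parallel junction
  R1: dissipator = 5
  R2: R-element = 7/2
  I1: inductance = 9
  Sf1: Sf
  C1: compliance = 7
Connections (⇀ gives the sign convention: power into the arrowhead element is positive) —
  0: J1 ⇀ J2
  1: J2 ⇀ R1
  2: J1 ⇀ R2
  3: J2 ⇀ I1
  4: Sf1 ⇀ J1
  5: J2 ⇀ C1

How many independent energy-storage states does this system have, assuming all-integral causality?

bond 4 stroke at Sf1  (Sf1 fixes flow; stroke at Sf1)
bond 3 stroke at I1  (I1 integral (f out))
bond 5 stroke at J2  (prefer integral on C1)
bond 0 stroke at J1  (common-e at J2 fixed by 5)
bond 1 stroke at R1  (0-jn J2 has e-setter on 5)
bond 2 stroke at R2  (J1: bond 0 brought effort, rest push out)

2  (C1, I1 all integral)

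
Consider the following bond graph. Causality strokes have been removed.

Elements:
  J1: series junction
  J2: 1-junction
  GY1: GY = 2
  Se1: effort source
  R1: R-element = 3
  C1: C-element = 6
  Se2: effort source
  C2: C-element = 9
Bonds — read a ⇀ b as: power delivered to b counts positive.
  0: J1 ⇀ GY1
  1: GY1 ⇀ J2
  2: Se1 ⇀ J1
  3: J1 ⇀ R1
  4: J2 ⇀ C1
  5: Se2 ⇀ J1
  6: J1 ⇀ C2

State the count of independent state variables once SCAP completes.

2  (C1, C2 all integral)

b2 →J1  (Se1 (Se) sets effort on bond)
b5 →J1  (Se2 (Se) sets effort on bond)
b4 →J2  (C1 integral (e out))
b1 →GY1  (J2: last free bond brings flow in)
b0 →GY1  (GY1: gyrator matches bond 1)
b3 →J1  (common-f at J1 fixed by 0)
b6 →J1  (1-jn J1 has f-setter on 0)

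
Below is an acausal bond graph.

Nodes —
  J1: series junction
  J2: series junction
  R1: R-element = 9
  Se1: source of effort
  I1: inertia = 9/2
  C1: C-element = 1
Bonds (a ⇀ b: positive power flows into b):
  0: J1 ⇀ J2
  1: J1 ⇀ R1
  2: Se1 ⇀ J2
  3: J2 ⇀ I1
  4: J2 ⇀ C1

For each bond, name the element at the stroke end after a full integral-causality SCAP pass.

#2 |J2  (Se1: effort source, stroke at far end)
#3 |I1  (I1: I, integral causality)
#0 |J2  (common-f at J2 fixed by 3)
#4 |J2  (J2: bond 3 brought flow, rest push out)
#1 |J1  (1-jn J1 has f-setter on 0)

#0 →J2
#1 →J1
#2 →J2
#3 →I1
#4 →J2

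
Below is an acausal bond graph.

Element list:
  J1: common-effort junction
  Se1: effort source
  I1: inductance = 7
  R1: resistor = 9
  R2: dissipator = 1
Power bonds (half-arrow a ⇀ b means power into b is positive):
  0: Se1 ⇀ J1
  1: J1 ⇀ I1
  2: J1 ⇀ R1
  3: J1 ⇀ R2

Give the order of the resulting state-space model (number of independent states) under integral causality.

b0 stroke→J1  (Se1 fixes effort; stroke away)
b1 stroke→I1  (0-jn J1 has e-setter on 0)
b2 stroke→R1  (J1: bond 0 brought effort, rest push out)
b3 stroke→R2  (J1: bond 0 brought effort, rest push out)

1  (I1 all integral)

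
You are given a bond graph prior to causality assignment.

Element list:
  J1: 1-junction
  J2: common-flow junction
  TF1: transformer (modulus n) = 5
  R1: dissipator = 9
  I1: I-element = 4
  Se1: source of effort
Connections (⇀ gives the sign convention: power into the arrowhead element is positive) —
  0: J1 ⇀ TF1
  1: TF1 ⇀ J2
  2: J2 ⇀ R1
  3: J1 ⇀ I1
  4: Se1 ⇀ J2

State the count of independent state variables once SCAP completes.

bond 4 →J2  (Se1 fixes effort; stroke away)
bond 3 →I1  (prefer integral on I1)
bond 0 →J1  (1-jn J1 has f-setter on 3)
bond 1 →TF1  (through TF1, causality passes straight; one stroke at TF1)
bond 2 →J2  (J2 flow already set via bond 1)

1  (I1 all integral)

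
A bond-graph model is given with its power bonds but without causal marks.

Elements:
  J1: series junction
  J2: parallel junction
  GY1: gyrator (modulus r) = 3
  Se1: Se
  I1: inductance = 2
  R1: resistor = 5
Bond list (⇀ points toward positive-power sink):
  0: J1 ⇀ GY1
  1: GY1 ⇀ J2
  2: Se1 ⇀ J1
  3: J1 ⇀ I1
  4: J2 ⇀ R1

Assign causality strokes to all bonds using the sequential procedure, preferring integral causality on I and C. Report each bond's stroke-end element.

#0 stroke at J1
#1 stroke at J2
#2 stroke at J1
#3 stroke at I1
#4 stroke at R1

β2 stroke at J1  (Se1: effort source, stroke at far end)
β3 stroke at I1  (I1 outputs flow p/I1)
β0 stroke at J1  (1-jn J1 has f-setter on 3)
β1 stroke at J2  (GY1 both-in/both-out from 0)
β4 stroke at R1  (0-jn J2 has e-setter on 1)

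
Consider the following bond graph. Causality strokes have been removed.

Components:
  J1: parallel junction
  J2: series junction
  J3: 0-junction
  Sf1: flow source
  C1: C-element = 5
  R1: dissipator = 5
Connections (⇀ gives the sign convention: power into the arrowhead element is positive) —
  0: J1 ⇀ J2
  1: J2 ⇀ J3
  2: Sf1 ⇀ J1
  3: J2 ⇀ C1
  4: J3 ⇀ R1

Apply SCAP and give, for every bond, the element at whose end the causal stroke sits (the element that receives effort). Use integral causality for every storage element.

#2 |Sf1  (Sf1 fixes flow; stroke at Sf1)
#0 |J1  (only one effort-in slot at J1)
#1 |J2  (J2 flow already set via bond 0)
#3 |J2  (common-f at J2 fixed by 0)
#4 |J3  (closing 0-jn rule on J3)

#0 |J1
#1 |J2
#2 |Sf1
#3 |J2
#4 |J3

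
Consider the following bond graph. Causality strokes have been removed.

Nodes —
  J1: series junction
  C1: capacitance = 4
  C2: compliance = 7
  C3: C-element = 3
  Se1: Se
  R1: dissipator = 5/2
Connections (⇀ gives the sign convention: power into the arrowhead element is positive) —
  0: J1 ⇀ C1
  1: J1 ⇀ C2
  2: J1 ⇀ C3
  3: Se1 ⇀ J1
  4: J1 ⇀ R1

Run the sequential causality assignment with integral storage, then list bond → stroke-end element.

bond 3 stroke→J1  (source Se1 imposes e)
bond 0 stroke→J1  (C1: C, integral causality)
bond 1 stroke→J1  (C2 outputs effort q/C2)
bond 2 stroke→J1  (C3: C, integral causality)
bond 4 stroke→R1  (J1: last free bond brings flow in)

bond 0 |J1
bond 1 |J1
bond 2 |J1
bond 3 |J1
bond 4 |R1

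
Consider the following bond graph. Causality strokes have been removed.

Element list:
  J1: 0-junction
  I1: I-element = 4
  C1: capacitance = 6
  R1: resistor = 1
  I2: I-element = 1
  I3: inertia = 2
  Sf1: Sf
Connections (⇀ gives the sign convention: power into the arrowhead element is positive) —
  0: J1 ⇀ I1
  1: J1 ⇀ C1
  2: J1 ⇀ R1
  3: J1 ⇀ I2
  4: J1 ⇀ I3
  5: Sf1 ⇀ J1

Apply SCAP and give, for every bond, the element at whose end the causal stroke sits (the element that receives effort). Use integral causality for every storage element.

#0 →I1
#1 →J1
#2 →R1
#3 →I2
#4 →I3
#5 →Sf1

β5 |Sf1  (Sf1: flow source, stroke at near end)
β0 |I1  (prefer integral on I1)
β1 |J1  (C1 outputs effort q/C1)
β2 |R1  (J1: bond 1 brought effort, rest push out)
β3 |I2  (common-e at J1 fixed by 1)
β4 |I3  (J1: bond 1 brought effort, rest push out)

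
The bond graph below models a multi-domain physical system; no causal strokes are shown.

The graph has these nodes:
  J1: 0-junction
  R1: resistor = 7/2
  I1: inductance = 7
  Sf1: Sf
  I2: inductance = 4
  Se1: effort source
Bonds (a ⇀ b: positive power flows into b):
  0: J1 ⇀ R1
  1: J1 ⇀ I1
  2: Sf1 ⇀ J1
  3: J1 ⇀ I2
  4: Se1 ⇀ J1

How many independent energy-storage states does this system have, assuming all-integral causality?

2  (I1, I2 all integral)

b2 |Sf1  (Sf1 (Sf) sets flow on bond)
b4 |J1  (Se1 fixes effort; stroke away)
b0 |R1  (0-jn J1 has e-setter on 4)
b1 |I1  (common-e at J1 fixed by 4)
b3 |I2  (0-jn J1 has e-setter on 4)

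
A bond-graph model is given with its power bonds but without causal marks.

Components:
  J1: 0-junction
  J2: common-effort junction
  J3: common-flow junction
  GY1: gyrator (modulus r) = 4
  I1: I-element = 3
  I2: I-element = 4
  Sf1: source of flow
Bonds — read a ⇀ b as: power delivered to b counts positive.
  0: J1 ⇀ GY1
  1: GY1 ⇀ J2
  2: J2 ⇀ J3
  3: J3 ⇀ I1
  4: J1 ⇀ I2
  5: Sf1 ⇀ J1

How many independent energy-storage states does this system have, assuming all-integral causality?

2  (I1, I2 all integral)

b5 →Sf1  (Sf1: flow source, stroke at near end)
b3 →I1  (prefer integral on I1)
b2 →J3  (common-f at J3 fixed by 3)
b1 →J2  (J2: last free bond brings effort in)
b0 →J1  (GY1 both-in/both-out from 1)
b4 →I2  (common-e at J1 fixed by 0)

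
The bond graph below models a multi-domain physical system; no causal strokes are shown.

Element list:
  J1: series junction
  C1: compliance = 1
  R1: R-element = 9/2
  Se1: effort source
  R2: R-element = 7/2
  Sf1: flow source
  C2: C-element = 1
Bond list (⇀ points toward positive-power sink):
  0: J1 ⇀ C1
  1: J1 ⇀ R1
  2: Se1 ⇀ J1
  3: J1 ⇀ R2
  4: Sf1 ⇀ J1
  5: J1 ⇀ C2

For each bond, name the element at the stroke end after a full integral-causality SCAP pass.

#0 →J1
#1 →J1
#2 →J1
#3 →J1
#4 →Sf1
#5 →J1

#2 stroke→J1  (source Se1 imposes e)
#4 stroke→Sf1  (Sf1: flow source, stroke at near end)
#0 stroke→J1  (common-f at J1 fixed by 4)
#1 stroke→J1  (1-jn J1 has f-setter on 4)
#3 stroke→J1  (J1 flow already set via bond 4)
#5 stroke→J1  (J1 flow already set via bond 4)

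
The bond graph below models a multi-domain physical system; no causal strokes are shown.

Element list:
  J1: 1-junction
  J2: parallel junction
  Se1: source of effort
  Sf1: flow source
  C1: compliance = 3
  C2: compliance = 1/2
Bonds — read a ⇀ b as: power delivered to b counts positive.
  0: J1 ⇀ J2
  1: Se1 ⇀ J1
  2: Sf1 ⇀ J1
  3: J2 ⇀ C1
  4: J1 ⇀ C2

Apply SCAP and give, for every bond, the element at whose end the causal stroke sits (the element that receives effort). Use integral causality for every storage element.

b0 |J1
b1 |J1
b2 |Sf1
b3 |J2
b4 |J1

β1 →J1  (Se1 fixes effort; stroke away)
β2 →Sf1  (Sf1 fixes flow; stroke at Sf1)
β0 →J1  (J1: bond 2 brought flow, rest push out)
β4 →J1  (common-f at J1 fixed by 2)
β3 →J2  (J2: last free bond brings effort in)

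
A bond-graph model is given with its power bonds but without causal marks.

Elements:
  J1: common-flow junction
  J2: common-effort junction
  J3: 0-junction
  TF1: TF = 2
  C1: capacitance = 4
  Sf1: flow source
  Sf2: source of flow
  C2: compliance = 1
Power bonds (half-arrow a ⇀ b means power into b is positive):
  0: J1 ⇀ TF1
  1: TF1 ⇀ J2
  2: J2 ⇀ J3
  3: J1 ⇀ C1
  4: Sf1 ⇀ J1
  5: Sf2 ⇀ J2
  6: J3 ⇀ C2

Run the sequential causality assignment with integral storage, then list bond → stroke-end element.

bond 0 |J1
bond 1 |TF1
bond 2 |J2
bond 3 |J1
bond 4 |Sf1
bond 5 |Sf2
bond 6 |J3

β4 |Sf1  (source Sf1 imposes f)
β5 |Sf2  (Sf2 (Sf) sets flow on bond)
β0 |J1  (common-f at J1 fixed by 4)
β3 |J1  (J1: bond 4 brought flow, rest push out)
β1 |TF1  (TF1: transformer flips bond 0)
β2 |J2  (J2 needs exactly one e-in)
β6 |J3  (only one effort-in slot at J3)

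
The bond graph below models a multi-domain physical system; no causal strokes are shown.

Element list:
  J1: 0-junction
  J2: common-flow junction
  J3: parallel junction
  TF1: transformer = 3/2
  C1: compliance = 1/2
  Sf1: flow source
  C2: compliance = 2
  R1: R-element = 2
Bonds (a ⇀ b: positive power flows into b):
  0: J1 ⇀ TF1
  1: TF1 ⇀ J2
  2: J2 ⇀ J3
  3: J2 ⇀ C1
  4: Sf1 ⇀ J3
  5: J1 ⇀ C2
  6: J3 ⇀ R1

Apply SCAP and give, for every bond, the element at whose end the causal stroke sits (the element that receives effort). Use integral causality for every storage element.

b4 stroke at Sf1  (Sf1 (Sf) sets flow on bond)
b3 stroke at J2  (prefer integral on C1)
b5 stroke at J1  (C2 integral (e out))
b0 stroke at TF1  (common-e at J1 fixed by 5)
b1 stroke at J2  (TF TF1: opposite of bond 0)
b2 stroke at J3  (only one flow-in slot at J2)
b6 stroke at R1  (0-jn J3 has e-setter on 2)

bond 0 stroke at TF1
bond 1 stroke at J2
bond 2 stroke at J3
bond 3 stroke at J2
bond 4 stroke at Sf1
bond 5 stroke at J1
bond 6 stroke at R1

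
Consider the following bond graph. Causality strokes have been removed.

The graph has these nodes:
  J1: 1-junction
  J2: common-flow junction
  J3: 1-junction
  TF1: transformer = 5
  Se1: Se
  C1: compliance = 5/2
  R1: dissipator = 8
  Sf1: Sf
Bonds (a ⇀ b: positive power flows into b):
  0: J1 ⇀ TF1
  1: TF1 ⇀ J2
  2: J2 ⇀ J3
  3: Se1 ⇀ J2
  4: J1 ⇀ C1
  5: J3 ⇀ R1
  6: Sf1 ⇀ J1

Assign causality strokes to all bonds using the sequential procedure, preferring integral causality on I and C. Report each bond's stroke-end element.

β0 stroke at J1
β1 stroke at TF1
β2 stroke at J2
β3 stroke at J2
β4 stroke at J1
β5 stroke at J3
β6 stroke at Sf1

b3 |J2  (Se1 fixes effort; stroke away)
b6 |Sf1  (Sf1 (Sf) sets flow on bond)
b0 |J1  (1-jn J1 has f-setter on 6)
b4 |J1  (1-jn J1 has f-setter on 6)
b1 |TF1  (TF1 one-in-one-out from 0)
b2 |J2  (common-f at J2 fixed by 1)
b5 |J3  (J3 flow already set via bond 2)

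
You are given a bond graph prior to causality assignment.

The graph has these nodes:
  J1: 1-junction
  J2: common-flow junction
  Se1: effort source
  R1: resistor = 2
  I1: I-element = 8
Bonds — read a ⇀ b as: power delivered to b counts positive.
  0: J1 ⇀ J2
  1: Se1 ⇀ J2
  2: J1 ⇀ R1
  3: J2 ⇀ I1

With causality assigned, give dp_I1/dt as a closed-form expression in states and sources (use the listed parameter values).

bond 1 |J2  (Se1 fixes effort; stroke away)
bond 3 |I1  (I1 outputs flow p/I1)
bond 0 |J2  (1-jn J2 has f-setter on 3)
bond 2 |J1  (J1: bond 0 brought flow, rest push out)

dp_I1/dt = E_Se1 - p_I1/4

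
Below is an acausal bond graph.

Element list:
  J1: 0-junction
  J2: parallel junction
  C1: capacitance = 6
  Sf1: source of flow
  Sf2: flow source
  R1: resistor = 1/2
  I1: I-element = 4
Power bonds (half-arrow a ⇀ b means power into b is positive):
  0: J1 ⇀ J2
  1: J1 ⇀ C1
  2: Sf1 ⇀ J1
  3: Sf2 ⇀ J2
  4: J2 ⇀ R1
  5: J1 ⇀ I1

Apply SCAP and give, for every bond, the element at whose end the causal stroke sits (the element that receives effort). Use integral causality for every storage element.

b2 stroke at Sf1  (Sf1 fixes flow; stroke at Sf1)
b3 stroke at Sf2  (Sf2 (Sf) sets flow on bond)
b1 stroke at J1  (C1 outputs effort q/C1)
b0 stroke at J2  (0-jn J1 has e-setter on 1)
b5 stroke at I1  (J1: bond 1 brought effort, rest push out)
b4 stroke at R1  (common-e at J2 fixed by 0)

#0 stroke→J2
#1 stroke→J1
#2 stroke→Sf1
#3 stroke→Sf2
#4 stroke→R1
#5 stroke→I1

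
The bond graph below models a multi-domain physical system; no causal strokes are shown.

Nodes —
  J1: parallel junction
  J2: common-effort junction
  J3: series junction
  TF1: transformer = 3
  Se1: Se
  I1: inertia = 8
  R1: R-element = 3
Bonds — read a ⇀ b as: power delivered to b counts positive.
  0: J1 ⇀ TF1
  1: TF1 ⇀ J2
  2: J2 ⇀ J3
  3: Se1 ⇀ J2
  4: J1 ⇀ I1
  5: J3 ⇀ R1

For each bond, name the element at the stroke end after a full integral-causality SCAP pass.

β3 |J2  (Se1: effort source, stroke at far end)
β1 |TF1  (J2 effort already set via bond 3)
β2 |J3  (common-e at J2 fixed by 3)
β5 |R1  (closing 1-jn rule on J3)
β0 |J1  (TF1: transformer flips bond 1)
β4 |I1  (common-e at J1 fixed by 0)

b0 stroke at J1
b1 stroke at TF1
b2 stroke at J3
b3 stroke at J2
b4 stroke at I1
b5 stroke at R1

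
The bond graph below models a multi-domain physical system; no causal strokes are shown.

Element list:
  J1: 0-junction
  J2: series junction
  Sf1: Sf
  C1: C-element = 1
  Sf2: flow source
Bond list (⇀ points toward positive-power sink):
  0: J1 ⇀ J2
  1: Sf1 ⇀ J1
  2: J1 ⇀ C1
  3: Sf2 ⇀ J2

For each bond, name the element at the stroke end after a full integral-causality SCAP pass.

#0 |J2
#1 |Sf1
#2 |J1
#3 |Sf2

#1 stroke→Sf1  (Sf1 fixes flow; stroke at Sf1)
#3 stroke→Sf2  (Sf2: flow source, stroke at near end)
#0 stroke→J2  (common-f at J2 fixed by 3)
#2 stroke→J1  (only one effort-in slot at J1)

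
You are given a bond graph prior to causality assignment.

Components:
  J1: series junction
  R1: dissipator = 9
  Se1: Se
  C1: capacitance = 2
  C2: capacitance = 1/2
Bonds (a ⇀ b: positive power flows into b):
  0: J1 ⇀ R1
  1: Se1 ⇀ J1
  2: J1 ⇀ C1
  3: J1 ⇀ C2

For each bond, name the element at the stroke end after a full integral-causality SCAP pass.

bond 0 |R1
bond 1 |J1
bond 2 |J1
bond 3 |J1

bond 1 stroke→J1  (Se1 (Se) sets effort on bond)
bond 2 stroke→J1  (C1 integral (e out))
bond 3 stroke→J1  (C2 outputs effort q/C2)
bond 0 stroke→R1  (only one flow-in slot at J1)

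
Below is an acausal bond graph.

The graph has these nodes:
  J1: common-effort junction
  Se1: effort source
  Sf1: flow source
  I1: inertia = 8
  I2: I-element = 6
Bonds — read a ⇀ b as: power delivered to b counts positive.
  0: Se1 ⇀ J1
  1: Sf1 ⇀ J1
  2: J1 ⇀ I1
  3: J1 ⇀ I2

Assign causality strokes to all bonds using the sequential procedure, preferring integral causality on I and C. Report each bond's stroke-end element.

β0 →J1
β1 →Sf1
β2 →I1
β3 →I2

#0 →J1  (Se1 (Se) sets effort on bond)
#1 →Sf1  (Sf1 (Sf) sets flow on bond)
#2 →I1  (J1: bond 0 brought effort, rest push out)
#3 →I2  (J1 effort already set via bond 0)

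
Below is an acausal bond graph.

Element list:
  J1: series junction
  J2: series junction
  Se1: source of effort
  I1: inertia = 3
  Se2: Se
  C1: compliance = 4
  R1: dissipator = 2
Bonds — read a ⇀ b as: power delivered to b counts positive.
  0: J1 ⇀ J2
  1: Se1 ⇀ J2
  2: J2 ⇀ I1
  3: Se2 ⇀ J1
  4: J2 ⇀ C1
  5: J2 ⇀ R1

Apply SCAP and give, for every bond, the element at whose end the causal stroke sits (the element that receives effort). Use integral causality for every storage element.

b1 stroke at J2  (Se1 fixes effort; stroke away)
b3 stroke at J1  (Se2 fixes effort; stroke away)
b0 stroke at J2  (closing 1-jn rule on J1)
b2 stroke at I1  (I1 outputs flow p/I1)
b4 stroke at J2  (common-f at J2 fixed by 2)
b5 stroke at J2  (common-f at J2 fixed by 2)

#0 →J2
#1 →J2
#2 →I1
#3 →J1
#4 →J2
#5 →J2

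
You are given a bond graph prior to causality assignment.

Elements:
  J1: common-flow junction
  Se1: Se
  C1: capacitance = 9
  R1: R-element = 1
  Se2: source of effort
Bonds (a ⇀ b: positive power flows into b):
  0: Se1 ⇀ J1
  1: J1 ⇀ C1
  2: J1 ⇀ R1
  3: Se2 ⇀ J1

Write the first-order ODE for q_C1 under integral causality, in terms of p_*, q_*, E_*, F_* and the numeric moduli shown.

dq_C1/dt = E_Se1 + E_Se2 - q_C1/9

β0 →J1  (source Se1 imposes e)
β3 →J1  (source Se2 imposes e)
β1 →J1  (C1: C, integral causality)
β2 →R1  (only one flow-in slot at J1)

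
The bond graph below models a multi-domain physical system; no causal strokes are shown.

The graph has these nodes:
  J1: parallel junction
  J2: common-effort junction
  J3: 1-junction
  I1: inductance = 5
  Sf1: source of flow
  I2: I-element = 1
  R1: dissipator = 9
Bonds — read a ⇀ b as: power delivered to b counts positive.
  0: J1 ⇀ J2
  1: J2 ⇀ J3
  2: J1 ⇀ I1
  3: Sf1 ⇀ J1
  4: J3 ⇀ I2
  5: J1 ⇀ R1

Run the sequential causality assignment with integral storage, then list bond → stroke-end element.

#0 →J2
#1 →J3
#2 →I1
#3 →Sf1
#4 →I2
#5 →J1

bond 3 |Sf1  (Sf1: flow source, stroke at near end)
bond 2 |I1  (I1 integral (f out))
bond 4 |I2  (prefer integral on I2)
bond 1 |J3  (common-f at J3 fixed by 4)
bond 0 |J2  (only one effort-in slot at J2)
bond 5 |J1  (closing 0-jn rule on J1)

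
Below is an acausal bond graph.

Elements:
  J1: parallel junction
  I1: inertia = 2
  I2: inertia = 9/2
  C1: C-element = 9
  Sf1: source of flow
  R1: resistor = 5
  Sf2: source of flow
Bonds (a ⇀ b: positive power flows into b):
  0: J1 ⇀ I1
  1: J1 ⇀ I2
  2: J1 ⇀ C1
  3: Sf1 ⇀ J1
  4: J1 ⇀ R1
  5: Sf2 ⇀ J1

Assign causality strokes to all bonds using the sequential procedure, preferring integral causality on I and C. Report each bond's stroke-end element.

#3 stroke at Sf1  (source Sf1 imposes f)
#5 stroke at Sf2  (Sf2: flow source, stroke at near end)
#0 stroke at I1  (prefer integral on I1)
#1 stroke at I2  (I2: I, integral causality)
#2 stroke at J1  (C1 outputs effort q/C1)
#4 stroke at R1  (common-e at J1 fixed by 2)

bond 0 |I1
bond 1 |I2
bond 2 |J1
bond 3 |Sf1
bond 4 |R1
bond 5 |Sf2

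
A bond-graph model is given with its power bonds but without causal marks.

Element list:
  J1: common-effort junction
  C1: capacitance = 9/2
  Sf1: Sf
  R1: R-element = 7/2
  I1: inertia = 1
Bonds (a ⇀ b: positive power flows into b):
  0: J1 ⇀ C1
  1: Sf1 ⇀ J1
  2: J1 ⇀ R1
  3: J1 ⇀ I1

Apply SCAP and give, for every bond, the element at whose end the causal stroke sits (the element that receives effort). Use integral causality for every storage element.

β0 stroke→J1
β1 stroke→Sf1
β2 stroke→R1
β3 stroke→I1

β1 stroke at Sf1  (Sf1 fixes flow; stroke at Sf1)
β0 stroke at J1  (prefer integral on C1)
β2 stroke at R1  (0-jn J1 has e-setter on 0)
β3 stroke at I1  (0-jn J1 has e-setter on 0)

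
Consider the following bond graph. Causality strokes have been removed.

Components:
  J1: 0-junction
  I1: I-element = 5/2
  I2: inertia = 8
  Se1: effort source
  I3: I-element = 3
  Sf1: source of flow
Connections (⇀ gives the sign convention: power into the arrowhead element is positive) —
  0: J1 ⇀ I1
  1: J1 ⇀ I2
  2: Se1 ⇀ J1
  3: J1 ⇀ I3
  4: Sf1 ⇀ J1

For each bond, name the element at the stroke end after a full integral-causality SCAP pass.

#2 |J1  (source Se1 imposes e)
#4 |Sf1  (Sf1 (Sf) sets flow on bond)
#0 |I1  (J1: bond 2 brought effort, rest push out)
#1 |I2  (J1: bond 2 brought effort, rest push out)
#3 |I3  (J1 effort already set via bond 2)

β0 stroke→I1
β1 stroke→I2
β2 stroke→J1
β3 stroke→I3
β4 stroke→Sf1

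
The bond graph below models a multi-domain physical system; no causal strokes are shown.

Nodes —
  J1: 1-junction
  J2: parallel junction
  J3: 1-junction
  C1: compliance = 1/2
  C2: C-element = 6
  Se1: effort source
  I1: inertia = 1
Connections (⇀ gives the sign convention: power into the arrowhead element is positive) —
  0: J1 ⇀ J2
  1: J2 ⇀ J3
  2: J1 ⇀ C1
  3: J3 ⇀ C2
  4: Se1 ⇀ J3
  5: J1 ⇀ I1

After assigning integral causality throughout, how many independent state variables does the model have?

3  (C1, C2, I1 all integral)

bond 4 |J3  (Se1 (Se) sets effort on bond)
bond 2 |J1  (C1 outputs effort q/C1)
bond 3 |J3  (C2 outputs effort q/C2)
bond 1 |J2  (J3: last free bond brings flow in)
bond 0 |J1  (common-e at J2 fixed by 1)
bond 5 |I1  (J1: last free bond brings flow in)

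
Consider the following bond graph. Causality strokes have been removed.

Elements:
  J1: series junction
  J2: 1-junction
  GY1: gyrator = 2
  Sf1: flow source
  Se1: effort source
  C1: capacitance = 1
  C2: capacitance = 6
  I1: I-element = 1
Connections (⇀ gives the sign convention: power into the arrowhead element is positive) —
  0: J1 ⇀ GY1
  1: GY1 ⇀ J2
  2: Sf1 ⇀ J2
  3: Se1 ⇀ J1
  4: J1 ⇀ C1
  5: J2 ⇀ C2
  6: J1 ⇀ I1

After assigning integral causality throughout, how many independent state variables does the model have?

3  (C1, C2, I1 all integral)

b2 |Sf1  (Sf1: flow source, stroke at near end)
b3 |J1  (Se1: effort source, stroke at far end)
b1 |J2  (J2 flow already set via bond 2)
b5 |J2  (common-f at J2 fixed by 2)
b0 |J1  (GY1 both-in/both-out from 1)
b4 |J1  (prefer integral on C1)
b6 |I1  (J1: last free bond brings flow in)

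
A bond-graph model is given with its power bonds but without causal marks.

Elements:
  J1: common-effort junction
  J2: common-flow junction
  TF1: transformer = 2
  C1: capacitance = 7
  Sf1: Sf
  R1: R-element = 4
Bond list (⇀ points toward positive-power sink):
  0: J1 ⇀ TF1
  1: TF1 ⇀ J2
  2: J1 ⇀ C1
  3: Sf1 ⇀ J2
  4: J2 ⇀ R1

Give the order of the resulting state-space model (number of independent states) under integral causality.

1  (C1 all integral)

β3 →Sf1  (Sf1 fixes flow; stroke at Sf1)
β1 →J2  (common-f at J2 fixed by 3)
β4 →J2  (common-f at J2 fixed by 3)
β0 →TF1  (TF1 one-in-one-out from 1)
β2 →J1  (closing 0-jn rule on J1)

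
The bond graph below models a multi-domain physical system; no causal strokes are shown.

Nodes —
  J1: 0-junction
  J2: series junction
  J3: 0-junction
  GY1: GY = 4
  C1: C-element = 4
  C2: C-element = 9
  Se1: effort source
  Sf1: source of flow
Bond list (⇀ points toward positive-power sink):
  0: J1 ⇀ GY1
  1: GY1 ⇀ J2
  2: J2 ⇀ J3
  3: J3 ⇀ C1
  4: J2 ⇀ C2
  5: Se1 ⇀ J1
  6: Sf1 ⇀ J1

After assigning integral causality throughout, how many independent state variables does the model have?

2  (C1, C2 all integral)

b5 |J1  (Se1 (Se) sets effort on bond)
b6 |Sf1  (source Sf1 imposes f)
b0 |GY1  (0-jn J1 has e-setter on 5)
b1 |GY1  (through GY1, causality inverts; strokes same side of GY1)
b2 |J2  (1-jn J2 has f-setter on 1)
b4 |J2  (1-jn J2 has f-setter on 1)
b3 |J3  (closing 0-jn rule on J3)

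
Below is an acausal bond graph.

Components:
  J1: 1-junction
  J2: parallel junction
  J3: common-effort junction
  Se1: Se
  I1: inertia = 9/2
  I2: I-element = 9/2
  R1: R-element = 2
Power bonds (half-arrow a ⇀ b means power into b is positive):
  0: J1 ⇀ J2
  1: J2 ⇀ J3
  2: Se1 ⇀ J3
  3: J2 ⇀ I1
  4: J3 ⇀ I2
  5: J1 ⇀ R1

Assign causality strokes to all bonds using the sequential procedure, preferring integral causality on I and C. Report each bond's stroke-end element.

b0 →J1
b1 →J2
b2 →J3
b3 →I1
b4 →I2
b5 →R1

bond 2 →J3  (source Se1 imposes e)
bond 1 →J2  (J3 effort already set via bond 2)
bond 4 →I2  (0-jn J3 has e-setter on 2)
bond 0 →J1  (J2: bond 1 brought effort, rest push out)
bond 3 →I1  (common-e at J2 fixed by 1)
bond 5 →R1  (only one flow-in slot at J1)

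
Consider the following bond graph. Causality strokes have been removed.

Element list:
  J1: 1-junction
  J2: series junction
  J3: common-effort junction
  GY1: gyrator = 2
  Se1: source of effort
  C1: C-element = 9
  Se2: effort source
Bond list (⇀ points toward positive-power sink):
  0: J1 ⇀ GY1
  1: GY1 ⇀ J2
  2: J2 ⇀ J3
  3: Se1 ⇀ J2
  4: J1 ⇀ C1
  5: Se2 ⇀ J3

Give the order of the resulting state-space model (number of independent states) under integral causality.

β3 stroke→J2  (Se1: effort source, stroke at far end)
β5 stroke→J3  (Se2 fixes effort; stroke away)
β2 stroke→J2  (J3: bond 5 brought effort, rest push out)
β1 stroke→GY1  (only one flow-in slot at J2)
β0 stroke→GY1  (GY1 both-in/both-out from 1)
β4 stroke→J1  (J1 flow already set via bond 0)

1  (C1 all integral)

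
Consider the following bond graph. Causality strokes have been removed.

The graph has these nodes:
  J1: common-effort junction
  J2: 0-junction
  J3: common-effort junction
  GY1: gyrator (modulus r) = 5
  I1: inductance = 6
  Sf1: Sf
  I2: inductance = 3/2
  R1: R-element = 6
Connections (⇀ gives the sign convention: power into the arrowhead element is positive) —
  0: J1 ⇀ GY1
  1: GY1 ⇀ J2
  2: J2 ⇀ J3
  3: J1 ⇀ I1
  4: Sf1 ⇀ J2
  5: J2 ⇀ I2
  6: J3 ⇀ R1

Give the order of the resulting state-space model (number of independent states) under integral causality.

#4 stroke at Sf1  (Sf1 fixes flow; stroke at Sf1)
#3 stroke at I1  (I1 integral (f out))
#0 stroke at J1  (J1 needs exactly one e-in)
#1 stroke at J2  (GY GY1: same side as bond 0)
#2 stroke at J3  (common-e at J2 fixed by 1)
#5 stroke at I2  (J2: bond 1 brought effort, rest push out)
#6 stroke at R1  (J3: bond 2 brought effort, rest push out)

2  (I1, I2 all integral)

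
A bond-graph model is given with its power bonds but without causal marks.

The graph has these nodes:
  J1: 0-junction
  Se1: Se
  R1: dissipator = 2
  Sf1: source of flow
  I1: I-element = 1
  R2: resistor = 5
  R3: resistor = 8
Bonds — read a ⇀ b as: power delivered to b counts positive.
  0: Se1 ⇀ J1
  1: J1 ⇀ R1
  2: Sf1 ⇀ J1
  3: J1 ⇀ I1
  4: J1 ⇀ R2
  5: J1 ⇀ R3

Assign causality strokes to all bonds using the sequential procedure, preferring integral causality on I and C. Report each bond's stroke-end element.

b0 →J1
b1 →R1
b2 →Sf1
b3 →I1
b4 →R2
b5 →R3

b0 stroke→J1  (Se1: effort source, stroke at far end)
b2 stroke→Sf1  (Sf1 (Sf) sets flow on bond)
b1 stroke→R1  (common-e at J1 fixed by 0)
b3 stroke→I1  (0-jn J1 has e-setter on 0)
b4 stroke→R2  (J1: bond 0 brought effort, rest push out)
b5 stroke→R3  (J1: bond 0 brought effort, rest push out)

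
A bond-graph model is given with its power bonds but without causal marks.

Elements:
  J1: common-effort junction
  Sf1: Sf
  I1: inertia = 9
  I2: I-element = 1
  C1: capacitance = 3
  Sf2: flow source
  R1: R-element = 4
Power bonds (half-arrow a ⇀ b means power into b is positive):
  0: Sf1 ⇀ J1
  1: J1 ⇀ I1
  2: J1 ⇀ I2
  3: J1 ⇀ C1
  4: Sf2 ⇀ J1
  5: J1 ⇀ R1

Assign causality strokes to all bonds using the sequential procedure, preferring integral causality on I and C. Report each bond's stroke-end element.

#0 stroke at Sf1  (Sf1 fixes flow; stroke at Sf1)
#4 stroke at Sf2  (Sf2 fixes flow; stroke at Sf2)
#1 stroke at I1  (prefer integral on I1)
#2 stroke at I2  (prefer integral on I2)
#3 stroke at J1  (prefer integral on C1)
#5 stroke at R1  (common-e at J1 fixed by 3)

b0 stroke at Sf1
b1 stroke at I1
b2 stroke at I2
b3 stroke at J1
b4 stroke at Sf2
b5 stroke at R1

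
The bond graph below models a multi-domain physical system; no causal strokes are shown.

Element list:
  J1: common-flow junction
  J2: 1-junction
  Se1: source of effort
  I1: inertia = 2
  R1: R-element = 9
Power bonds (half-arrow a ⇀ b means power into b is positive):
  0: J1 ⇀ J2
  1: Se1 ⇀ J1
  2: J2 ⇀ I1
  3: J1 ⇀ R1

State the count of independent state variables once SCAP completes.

1  (I1 all integral)

#1 stroke at J1  (Se1 (Se) sets effort on bond)
#2 stroke at I1  (I1: I, integral causality)
#0 stroke at J2  (1-jn J2 has f-setter on 2)
#3 stroke at J1  (J1: bond 0 brought flow, rest push out)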